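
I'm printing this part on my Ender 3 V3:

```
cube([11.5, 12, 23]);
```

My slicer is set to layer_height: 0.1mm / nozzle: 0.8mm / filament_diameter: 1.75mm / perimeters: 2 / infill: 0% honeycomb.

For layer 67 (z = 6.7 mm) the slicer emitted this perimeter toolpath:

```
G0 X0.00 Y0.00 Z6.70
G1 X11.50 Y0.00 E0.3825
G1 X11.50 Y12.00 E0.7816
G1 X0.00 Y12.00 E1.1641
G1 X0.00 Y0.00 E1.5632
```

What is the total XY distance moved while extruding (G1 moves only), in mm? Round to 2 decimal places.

Sum the Euclidean lengths of each G1 segment: total = 47.00 mm.

47.00 mm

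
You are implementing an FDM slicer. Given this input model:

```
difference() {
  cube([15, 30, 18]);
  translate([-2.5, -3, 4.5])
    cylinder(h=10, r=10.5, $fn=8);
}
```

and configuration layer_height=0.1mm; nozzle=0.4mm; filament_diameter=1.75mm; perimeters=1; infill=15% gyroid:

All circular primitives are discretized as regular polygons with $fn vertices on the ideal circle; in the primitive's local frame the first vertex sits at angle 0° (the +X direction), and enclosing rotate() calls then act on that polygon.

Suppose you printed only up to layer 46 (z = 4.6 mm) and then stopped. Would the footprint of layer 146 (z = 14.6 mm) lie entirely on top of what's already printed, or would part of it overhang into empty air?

Compare the two slices. At z = 4.6: the 15×30 cube contributes its full rectangle (area 450.00 mm²); the r=10.5 cylinder at (-2.5, -3) contributes a regular 8-gon of circumradius 10.5 (area = (8/2)·10.500²·sin(360°/8) = 311.83 mm²); Subtracting the remaining from the first: starting from the 15×30 cube (450.00 mm²), the r=10.5 cylinder at (-2.5, -3) partially overlaps it — only the 30.87 mm² overlap (of its 311.83 mm²) is removed, clipping the outline — area = 419.13 mm². At z = 14.6: the cube (footprint 15×30) is included at this height (area 450.00 mm²); the cylinder at (-2.5, -3) is not intersected at this z (z outside [4.5, 14.5]); After the difference (first − rest): none of the subtracted shapes is present at this height, so the 15×30 cube is unchanged — area = 450.00 mm². Checking containment: at z = 14.6 the cross-section extends beyond the z = 4.6 cross-section by about 30.87 mm².

part overhangs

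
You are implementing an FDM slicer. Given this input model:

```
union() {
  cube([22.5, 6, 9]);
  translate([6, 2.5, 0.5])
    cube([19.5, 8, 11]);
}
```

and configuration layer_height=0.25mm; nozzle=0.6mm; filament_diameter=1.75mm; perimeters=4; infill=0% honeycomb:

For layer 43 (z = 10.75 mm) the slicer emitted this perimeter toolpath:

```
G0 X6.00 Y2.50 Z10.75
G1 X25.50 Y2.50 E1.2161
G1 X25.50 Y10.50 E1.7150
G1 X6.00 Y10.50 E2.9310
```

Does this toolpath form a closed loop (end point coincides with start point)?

Start point (G0): (6.00, 2.50). End point (last G1): the path does not return to the start — open.

no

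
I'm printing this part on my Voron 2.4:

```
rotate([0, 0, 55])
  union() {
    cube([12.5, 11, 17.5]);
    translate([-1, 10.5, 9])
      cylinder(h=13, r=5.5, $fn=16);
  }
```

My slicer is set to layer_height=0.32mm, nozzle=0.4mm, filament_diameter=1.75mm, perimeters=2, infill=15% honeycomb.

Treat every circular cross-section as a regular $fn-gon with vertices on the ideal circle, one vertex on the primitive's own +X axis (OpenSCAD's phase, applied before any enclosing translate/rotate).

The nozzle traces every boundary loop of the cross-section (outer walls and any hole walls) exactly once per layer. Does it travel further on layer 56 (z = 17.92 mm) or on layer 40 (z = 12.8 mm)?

Layer 56 (z = 17.92): the cube is not intersected at this z (z outside [0, 17.5]); the r=5.5 cylinder at (-1, 10.5) gives a regular 16-gon of circumradius 5.5 (constant along its height) (perimeter = 2·16·5.500·sin(180°/16) = 34.34 mm); Combining (union): only the r=5.5 cylinder at (-1, 10.5) is present, so the union is just that shape — boundary = 34.34 mm; (whole slice rotated 55° about Z — lengths, areas and connectivity unchanged). So its perimeter = 34.34 mm. Layer 40 (z = 12.8): the cube (footprint 12.5×11) is included at this height (perimeter 47.00 mm); the cylinder at (-1, 10.5): section is a regular 16-gon, circumradius r=5.5 (perimeter = 2·16·5.500·sin(180°/16) = 34.34 mm); Combining (union): the regions partially overlap (shared area 19.98 mm²), so the edge portions inside another operand are dropped and the merged outline is re-measured after clipping — boundary = 63.06 mm; (whole slice rotated 55° about Z — lengths, areas and connectivity unchanged). So its perimeter = 63.06 mm. Layer 40 is larger (63.06 vs 34.34 mm).

layer 40 (z = 12.8 mm)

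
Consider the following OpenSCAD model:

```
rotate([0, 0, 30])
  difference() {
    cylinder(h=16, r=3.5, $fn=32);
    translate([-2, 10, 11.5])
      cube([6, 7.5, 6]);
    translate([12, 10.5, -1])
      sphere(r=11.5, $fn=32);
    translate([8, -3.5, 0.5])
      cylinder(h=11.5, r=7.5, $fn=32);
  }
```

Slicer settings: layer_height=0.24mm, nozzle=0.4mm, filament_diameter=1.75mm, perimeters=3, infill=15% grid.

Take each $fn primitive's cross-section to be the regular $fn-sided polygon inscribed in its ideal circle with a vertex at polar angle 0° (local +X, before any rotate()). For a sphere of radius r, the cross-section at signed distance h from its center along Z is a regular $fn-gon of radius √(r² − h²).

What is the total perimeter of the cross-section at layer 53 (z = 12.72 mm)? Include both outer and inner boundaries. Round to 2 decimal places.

21.96 mm

At z = 12.72 mm: the cylinder: section is a regular 32-gon, circumradius r=3.5 (perimeter = 2·32·3.500·sin(180°/32) = 21.96 mm); the cube at (-2, 10) (footprint 6×7.5) is included at this height (perimeter 27.00 mm); the sphere at (12, 10.5) is not intersected at this z (|z−center|=13.720 > r=11.5); the cylinder at (8, -3.5) is absent (z outside [0.5, 12]); After the difference (first − rest): starting from the r=3.5 cylinder, the 6×7.5 cube at (-2, 10) misses the remaining region (no effect) — boundary = 21.96 mm; (whole slice rotated 30° about Z — lengths, areas and connectivity unchanged). Overall, the cross-section is a single solid region. Total boundary length (outer) = 21.96 mm.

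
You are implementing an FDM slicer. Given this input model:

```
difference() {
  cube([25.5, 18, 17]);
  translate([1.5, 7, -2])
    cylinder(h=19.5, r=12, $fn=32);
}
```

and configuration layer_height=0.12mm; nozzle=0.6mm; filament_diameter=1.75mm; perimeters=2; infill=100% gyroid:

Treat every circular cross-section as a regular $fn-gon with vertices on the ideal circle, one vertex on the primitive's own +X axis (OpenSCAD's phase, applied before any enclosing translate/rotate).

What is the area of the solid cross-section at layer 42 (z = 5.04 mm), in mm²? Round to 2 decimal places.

243.99 mm²

At z = 5.04 mm: the cube (footprint 25.5×18) is included at this height (area 459.00 mm²); the r=12 cylinder at (1.5, 7) contributes a regular 32-gon of circumradius 12 (area = (32/2)·12.000²·sin(360°/32) = 449.49 mm²); Subtracting the remaining from the first: starting from the 25.5×18 cube (459.00 mm²), the r=12 cylinder at (1.5, 7) partially overlaps it — only the 215.01 mm² overlap (of its 449.49 mm²) is removed, clipping the outline — area = 243.99 mm². Overall, the cross-section is a single solid region. Net area = 243.99 mm².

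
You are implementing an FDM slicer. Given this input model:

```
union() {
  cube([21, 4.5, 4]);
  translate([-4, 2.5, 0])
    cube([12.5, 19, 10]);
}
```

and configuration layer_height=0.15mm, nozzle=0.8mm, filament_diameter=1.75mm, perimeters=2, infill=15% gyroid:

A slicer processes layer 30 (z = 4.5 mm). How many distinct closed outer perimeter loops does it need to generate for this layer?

At z = 4.5 mm: the cube is absent (z outside [0, 4]); the cube at (-4, 2.5) (footprint 12.5×19) is included at this height; Combining (union): only the 12.5×19 cube at (-4, 2.5) is present, so the union is just that shape — 1 connected region. The result has 1 disconnected region.

1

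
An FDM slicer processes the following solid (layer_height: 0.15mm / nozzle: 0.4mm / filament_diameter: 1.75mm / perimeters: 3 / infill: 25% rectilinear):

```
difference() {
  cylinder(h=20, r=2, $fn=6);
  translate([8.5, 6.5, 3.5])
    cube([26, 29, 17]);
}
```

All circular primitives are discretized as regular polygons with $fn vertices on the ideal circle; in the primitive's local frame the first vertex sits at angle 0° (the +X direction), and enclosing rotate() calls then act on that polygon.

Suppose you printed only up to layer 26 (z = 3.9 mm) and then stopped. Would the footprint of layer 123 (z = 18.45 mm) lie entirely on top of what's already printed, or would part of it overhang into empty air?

entirely on top

Compare the two slices. At z = 3.9: the r=2 cylinder contributes a regular 6-gon of circumradius 2 (area = (6/2)·2.000²·sin(360°/6) = 10.39 mm²); the cube at (8.5, 6.5) is present — its section is the full 26×29 rectangle (area 754.00 mm²); After the difference (first − rest): starting from the r=2 cylinder (10.39 mm²), the 26×29 cube at (8.5, 6.5) misses the remaining region (no effect) — area = 10.39 mm². At z = 18.45: the r=2 cylinder gives a regular 6-gon of circumradius 2 (constant along its height) (area = (6/2)·2.000²·sin(360°/6) = 10.39 mm²); the 26×29 cube at (8.5, 6.5) contributes its full rectangle (area 754.00 mm²); After the difference (first − rest): starting from the r=2 cylinder (10.39 mm²), the 26×29 cube at (8.5, 6.5) misses the remaining region (no effect) — area = 10.39 mm². Checking containment: the cross-section at z = 18.45 is a subset of the cross-section at z = 3.9.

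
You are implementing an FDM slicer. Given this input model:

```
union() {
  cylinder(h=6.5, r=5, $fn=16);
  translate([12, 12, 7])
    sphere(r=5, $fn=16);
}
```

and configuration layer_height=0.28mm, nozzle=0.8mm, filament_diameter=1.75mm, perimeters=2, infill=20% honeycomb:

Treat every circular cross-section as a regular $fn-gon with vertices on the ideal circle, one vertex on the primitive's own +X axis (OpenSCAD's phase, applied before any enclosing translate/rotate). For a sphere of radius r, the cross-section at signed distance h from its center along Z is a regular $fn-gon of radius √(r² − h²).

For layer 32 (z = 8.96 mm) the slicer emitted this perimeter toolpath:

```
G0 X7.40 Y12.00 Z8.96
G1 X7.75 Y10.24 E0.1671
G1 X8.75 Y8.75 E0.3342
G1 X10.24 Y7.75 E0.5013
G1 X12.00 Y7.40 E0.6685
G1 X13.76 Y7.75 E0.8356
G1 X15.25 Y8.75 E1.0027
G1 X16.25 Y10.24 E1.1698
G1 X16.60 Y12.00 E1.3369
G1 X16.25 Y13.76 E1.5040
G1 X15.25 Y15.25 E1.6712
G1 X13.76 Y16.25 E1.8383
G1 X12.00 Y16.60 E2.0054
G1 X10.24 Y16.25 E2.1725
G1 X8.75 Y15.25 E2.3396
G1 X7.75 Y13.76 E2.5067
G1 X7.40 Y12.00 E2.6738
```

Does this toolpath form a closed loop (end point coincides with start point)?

yes

Start point (G0): (7.40, 12.00). End point (last G1): the path returns to the start — closed.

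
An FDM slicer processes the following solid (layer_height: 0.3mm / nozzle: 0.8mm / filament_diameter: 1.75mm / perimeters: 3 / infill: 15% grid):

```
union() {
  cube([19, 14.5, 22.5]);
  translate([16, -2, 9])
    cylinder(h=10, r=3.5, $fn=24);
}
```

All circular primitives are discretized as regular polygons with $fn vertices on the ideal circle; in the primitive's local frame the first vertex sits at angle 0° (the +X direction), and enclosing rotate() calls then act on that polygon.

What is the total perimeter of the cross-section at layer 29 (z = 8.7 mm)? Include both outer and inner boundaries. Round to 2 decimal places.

67.00 mm

At z = 8.7 mm: the 19×14.5 cube contributes its full rectangle (perimeter 67.00 mm); the cylinder at (16, -2) is not intersected at this z (z outside [9, 19]); Merging all regions: only the 19×14.5 cube is present, so the union is just that shape — boundary = 67.00 mm. Overall, the cross-section is a single solid region. Total boundary length (outer) = 67.00 mm.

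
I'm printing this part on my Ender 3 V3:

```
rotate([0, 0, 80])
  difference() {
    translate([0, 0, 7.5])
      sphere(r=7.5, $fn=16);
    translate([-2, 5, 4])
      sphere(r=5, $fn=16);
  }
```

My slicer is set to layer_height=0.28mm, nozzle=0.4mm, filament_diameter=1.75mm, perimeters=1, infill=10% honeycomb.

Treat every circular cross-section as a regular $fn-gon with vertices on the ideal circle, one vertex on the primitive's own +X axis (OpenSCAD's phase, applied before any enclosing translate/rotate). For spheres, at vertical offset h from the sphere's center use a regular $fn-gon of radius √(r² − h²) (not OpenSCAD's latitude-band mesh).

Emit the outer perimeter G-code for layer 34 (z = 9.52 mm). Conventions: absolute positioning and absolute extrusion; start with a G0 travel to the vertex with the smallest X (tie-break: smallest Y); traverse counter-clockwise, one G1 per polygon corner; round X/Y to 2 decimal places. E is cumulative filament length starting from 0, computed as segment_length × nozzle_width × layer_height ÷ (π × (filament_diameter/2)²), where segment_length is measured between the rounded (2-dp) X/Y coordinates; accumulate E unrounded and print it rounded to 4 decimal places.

G0 X-7.11 Y1.25 Z9.52
G1 X-7.05 Y-1.56 E0.1309
G1 X-5.92 Y-4.14 E0.2620
G1 X-3.88 Y-6.09 E0.3934
G1 X-1.25 Y-7.11 E0.5248
G1 X1.56 Y-7.05 E0.6557
G1 X4.14 Y-5.92 E0.7868
G1 X6.09 Y-3.88 E0.9182
G1 X7.11 Y-1.25 E1.0496
G1 X7.05 Y1.56 E1.1805
G1 X5.92 Y4.14 E1.3116
G1 X3.88 Y6.09 E1.4430
G1 X1.25 Y7.11 E1.5744
G1 X-1.56 Y7.05 E1.7052
G1 X-4.14 Y5.92 E1.8364
G1 X-6.09 Y3.88 E1.9678
G1 X-7.11 Y1.25 E2.0991

At z = 9.52 mm: the r=7.5 sphere slices to a regular 16-gon of circumradius 7.223 (√(r²−h²) with h=2.02 from center); the sphere at (-2, 5) is absent (|z−center|=5.520 > r=5); After the difference (first − rest): none of the subtracted shapes is present at this height, so the r=7.5 sphere is unchanged — 1 connected region; (rotated 80° about Z; rotation is an isometry so areas/perimeters/island counts are preserved). The outline is a single polygon with 16 vertices. Extrusion per mm of travel: 0.4 × 0.28 / (π × 0.875²) = 0.046564. Accumulating E over each segment gives final E = 2.0991.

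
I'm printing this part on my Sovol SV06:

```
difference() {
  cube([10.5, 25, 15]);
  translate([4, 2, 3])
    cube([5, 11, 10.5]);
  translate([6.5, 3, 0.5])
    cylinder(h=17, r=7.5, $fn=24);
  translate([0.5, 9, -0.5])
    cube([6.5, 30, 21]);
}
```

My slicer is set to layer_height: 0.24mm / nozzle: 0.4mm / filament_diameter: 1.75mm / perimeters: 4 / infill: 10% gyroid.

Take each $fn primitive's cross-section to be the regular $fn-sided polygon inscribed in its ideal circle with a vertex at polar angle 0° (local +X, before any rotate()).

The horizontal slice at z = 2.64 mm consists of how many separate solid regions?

At z = 2.64 mm: the cube is present — its section is the full 10.5×25 rectangle; the cube at (4, 2) is absent (z outside [3, 13.5]); the r=7.5 cylinder at (6.5, 3) gives a regular 24-gon of circumradius 7.5 (constant along its height); the 6.5×30 cube at (0.5, 9) contributes its full rectangle; After the difference (first − rest): starting from the 10.5×25 cube, the r=7.5 cylinder at (6.5, 3) partially overlaps it — only the 101.15 mm² overlap (of its 174.70 mm²) is removed, clipping the outline; the 6.5×30 cube at (0.5, 9) partially overlaps it — only the 98.87 mm² overlap (of its 195.00 mm²) is removed, clipping the outline — 2 connected regions. The result has 2 disconnected regions.

2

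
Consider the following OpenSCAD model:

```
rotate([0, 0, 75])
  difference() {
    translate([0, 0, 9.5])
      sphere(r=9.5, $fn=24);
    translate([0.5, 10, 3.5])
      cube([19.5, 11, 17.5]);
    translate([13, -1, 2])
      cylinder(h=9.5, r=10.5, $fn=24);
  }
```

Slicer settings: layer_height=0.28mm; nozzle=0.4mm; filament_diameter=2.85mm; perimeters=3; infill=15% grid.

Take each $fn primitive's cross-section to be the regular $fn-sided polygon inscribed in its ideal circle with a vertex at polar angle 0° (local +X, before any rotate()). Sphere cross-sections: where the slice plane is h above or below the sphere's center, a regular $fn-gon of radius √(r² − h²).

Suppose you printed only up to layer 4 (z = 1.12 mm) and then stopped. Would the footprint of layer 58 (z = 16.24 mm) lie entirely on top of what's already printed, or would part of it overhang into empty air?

part overhangs

Compare the two slices. At z = 1.12: the r=9.5 sphere slices to a regular 24-gon of circumradius 4.475 (√(r²−h²) with h=8.38 from center) (area = (24/2)·4.475²·sin(360°/24) = 62.20 mm²); the cube at (0.5, 10) is absent (z outside [3.5, 21]); the cylinder at (13, -1) is absent (z outside [2, 11.5]); Subtracting the remaining from the first: none of the subtracted shapes is present at this height, so the r=9.5 sphere is unchanged — area = 62.20 mm²; (whole slice rotated 75° about Z — lengths, areas and connectivity unchanged). At z = 16.24: the sphere: section is a regular 24-gon, circumradius = √(r²−h²) = √(9.5²−6.74²) = 6.695 (area = (24/2)·6.695²·sin(360°/24) = 139.21 mm²); the cube at (0.5, 10) (footprint 19.5×11) is included at this height (area 214.50 mm²); the cylinder at (13, -1) is not intersected at this z (z outside [2, 11.5]); After the difference (first − rest): starting from the r=9.5 sphere (139.21 mm²), the 19.5×11 cube at (0.5, 10) misses the remaining region (no effect) — area = 139.21 mm²; (whole slice rotated 75° about Z — lengths, areas and connectivity unchanged). Checking containment: at z = 16.24 the cross-section extends beyond the z = 1.12 cross-section by about 77.01 mm².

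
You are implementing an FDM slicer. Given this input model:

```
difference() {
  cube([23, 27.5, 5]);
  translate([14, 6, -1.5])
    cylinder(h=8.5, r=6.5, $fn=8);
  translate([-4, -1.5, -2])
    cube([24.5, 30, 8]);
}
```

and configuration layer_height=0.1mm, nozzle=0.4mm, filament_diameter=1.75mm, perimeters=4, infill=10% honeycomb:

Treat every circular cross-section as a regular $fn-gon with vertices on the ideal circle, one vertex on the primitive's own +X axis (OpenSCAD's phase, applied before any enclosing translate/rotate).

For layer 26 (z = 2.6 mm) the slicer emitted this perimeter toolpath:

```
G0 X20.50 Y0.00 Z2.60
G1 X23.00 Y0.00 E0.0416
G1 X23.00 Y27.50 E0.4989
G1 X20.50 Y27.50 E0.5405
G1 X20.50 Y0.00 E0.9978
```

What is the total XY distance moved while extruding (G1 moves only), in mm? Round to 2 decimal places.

60.00 mm

Sum the Euclidean lengths of each G1 segment: total = 60.00 mm.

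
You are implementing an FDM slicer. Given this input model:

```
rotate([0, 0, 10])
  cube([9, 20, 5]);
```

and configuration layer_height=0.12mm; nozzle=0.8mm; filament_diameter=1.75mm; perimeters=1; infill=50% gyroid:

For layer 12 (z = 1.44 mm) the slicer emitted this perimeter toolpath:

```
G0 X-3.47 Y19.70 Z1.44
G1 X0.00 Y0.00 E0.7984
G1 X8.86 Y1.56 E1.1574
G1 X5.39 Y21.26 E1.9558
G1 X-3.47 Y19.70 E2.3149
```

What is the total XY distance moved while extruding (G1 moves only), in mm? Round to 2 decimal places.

Sum the Euclidean lengths of each G1 segment: total = 58.00 mm.

58.00 mm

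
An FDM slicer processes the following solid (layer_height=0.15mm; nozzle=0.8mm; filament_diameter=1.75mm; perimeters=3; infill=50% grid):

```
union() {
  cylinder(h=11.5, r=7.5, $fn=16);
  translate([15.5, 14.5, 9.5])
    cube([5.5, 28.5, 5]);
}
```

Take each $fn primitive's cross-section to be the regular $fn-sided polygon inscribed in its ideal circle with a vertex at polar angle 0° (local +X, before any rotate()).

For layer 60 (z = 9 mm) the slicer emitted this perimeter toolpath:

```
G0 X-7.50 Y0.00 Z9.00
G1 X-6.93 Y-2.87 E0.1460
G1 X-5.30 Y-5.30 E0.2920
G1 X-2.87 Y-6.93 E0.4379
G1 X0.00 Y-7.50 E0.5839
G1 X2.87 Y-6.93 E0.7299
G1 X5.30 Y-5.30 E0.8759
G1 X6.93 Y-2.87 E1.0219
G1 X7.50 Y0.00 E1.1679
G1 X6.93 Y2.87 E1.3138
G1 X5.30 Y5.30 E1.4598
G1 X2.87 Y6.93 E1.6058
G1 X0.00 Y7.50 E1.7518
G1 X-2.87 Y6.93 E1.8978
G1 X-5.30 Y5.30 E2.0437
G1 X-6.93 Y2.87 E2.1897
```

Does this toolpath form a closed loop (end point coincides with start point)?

no

Start point (G0): (-7.50, 0.00). End point (last G1): the path does not return to the start — open.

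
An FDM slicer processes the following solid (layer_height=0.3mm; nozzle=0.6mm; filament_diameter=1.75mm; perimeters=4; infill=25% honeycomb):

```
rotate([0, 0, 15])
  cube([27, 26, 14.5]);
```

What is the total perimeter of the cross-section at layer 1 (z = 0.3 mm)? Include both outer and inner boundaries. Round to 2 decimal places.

106.00 mm

At z = 0.3 mm: the cube (footprint 27×26) is included at this height (perimeter 106.00 mm); (rotated 15° about Z; rotation is an isometry so areas/perimeters/island counts are preserved). Overall, the cross-section is a single solid region. Total boundary length (outer) = 106.00 mm.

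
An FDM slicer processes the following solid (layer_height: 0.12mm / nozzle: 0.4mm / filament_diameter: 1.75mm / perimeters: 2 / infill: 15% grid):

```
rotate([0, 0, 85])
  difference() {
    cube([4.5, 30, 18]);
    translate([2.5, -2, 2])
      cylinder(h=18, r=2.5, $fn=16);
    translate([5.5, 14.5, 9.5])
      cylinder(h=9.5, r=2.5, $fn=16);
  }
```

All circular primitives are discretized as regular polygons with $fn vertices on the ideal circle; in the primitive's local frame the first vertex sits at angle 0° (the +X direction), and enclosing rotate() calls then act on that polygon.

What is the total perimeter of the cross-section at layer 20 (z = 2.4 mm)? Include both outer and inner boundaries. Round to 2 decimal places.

At z = 2.4 mm: the cube (footprint 4.5×30) is included at this height (perimeter 69.00 mm); the r=2.5 cylinder at (2.5, -2) contributes a regular 16-gon of circumradius 2.5 (perimeter = 2·16·2.500·sin(180°/16) = 15.61 mm); the cylinder at (5.5, 14.5) is not intersected at this z (z outside [9.5, 19]); Taking the first minus the rest: starting from the 4.5×30 cube, the r=2.5 cylinder at (2.5, -2) partially overlaps it — only the 0.92 mm² overlap (of its 19.13 mm²) is removed, clipping the outline — boundary = 69.23 mm; (rotated 85° about Z; rotation is an isometry so areas/perimeters/island counts are preserved). Overall, the cross-section is a single solid region. Total boundary length (outer) = 69.23 mm.

69.23 mm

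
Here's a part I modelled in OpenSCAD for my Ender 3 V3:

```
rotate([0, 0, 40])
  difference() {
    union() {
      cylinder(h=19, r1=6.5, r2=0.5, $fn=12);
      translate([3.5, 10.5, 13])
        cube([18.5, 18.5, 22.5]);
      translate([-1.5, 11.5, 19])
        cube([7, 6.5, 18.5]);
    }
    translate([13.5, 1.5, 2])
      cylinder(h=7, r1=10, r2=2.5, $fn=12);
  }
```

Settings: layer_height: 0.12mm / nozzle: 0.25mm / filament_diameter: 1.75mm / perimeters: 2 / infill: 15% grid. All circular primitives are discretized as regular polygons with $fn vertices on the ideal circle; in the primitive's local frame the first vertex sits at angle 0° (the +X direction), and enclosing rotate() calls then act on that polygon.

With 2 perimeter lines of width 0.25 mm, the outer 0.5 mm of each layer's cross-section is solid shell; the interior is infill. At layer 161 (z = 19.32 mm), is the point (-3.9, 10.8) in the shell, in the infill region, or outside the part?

shell

At z = 19.32 mm: the cone does not reach this height (z outside [0, 19]); the 18.5×18.5 cube at (3.5, 10.5) contributes its full rectangle; the 7×6.5 cube at (-1.5, 11.5) contributes its full rectangle; Combining (union): the regions partially overlap (shared area 13.00 mm²), so overlapping operands fuse into one piece — 1 connected region; the cone at (13.5, 1.5) is absent (z outside [2, 9]); Subtracting the remaining from the first: none of the subtracted shapes is present at this height, so that combined region is unchanged — 1 connected region; (rotated 40° about Z; rotation is an isometry so areas/perimeters/island counts are preserved). Overall, the cross-section is a single solid region. Undo the 40° rotation: the query point maps to (3.955, 10.780) in the un-rotated model frame. The nearest boundary edge runs (22.00, 10.50)→(3.50, 10.50); distance from the point to it = 0.28 mm. The point is inside the cross-section, 0.28 mm from the nearest boundary — within the 0.5 mm shell band (2 × 0.25).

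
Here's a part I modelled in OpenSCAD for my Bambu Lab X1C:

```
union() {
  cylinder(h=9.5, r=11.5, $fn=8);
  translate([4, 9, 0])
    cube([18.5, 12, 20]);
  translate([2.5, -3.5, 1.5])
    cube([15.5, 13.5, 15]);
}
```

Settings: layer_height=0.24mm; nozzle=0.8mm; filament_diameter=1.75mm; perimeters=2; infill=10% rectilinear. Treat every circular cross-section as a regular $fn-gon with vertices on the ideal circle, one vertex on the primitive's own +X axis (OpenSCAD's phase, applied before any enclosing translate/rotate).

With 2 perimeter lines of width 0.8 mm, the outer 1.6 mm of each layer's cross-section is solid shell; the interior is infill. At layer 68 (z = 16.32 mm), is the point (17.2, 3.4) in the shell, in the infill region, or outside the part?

At z = 16.32 mm: the cylinder is not intersected at this z (z outside [0, 9.5]); the 18.5×12 cube at (4, 9) contributes its full rectangle; the cube at (2.5, -3.5) (footprint 15.5×13.5) is included at this height; Combining (union): the regions partially overlap (shared area 14.00 mm²), so overlapping operands fuse into one piece — 1 connected region. Overall, the cross-section is a single solid region. The nearest boundary edge runs (18.00, 9.00)→(18.00, -3.50); distance from the point to it = 0.80 mm. The point is inside the cross-section, 0.80 mm from the nearest boundary — within the 1.6 mm shell band (2 × 0.8).

shell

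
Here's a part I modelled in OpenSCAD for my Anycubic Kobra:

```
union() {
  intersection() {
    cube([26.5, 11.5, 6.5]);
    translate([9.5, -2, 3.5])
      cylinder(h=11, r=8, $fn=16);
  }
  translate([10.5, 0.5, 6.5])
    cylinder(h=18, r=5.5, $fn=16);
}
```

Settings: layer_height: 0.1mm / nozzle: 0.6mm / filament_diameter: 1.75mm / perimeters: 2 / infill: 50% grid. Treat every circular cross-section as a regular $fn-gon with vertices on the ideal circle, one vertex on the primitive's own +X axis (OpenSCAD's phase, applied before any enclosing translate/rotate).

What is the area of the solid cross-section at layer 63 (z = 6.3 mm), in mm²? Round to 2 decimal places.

At z = 6.3 mm: the cube (footprint 26.5×11.5) is included at this height (area 304.75 mm²); the r=8 cylinder at (9.5, -2) contributes a regular 16-gon of circumradius 8 (area = (16/2)·8.000²·sin(360°/16) = 195.93 mm²); Keeping only the common overlap: the r=8 cylinder at (9.5, -2) partially overlaps the 26.5×11.5 cube; clipping to the common part keeps 66.76 mm² — area = 66.76 mm²; the cylinder at (10.5, 0.5) is not intersected at this z (z outside [6.5, 24.5]); Combining (union): only that combined region is present, so the union is just that shape — area = 66.76 mm². Overall, the cross-section is a single solid region. Net area = 66.76 mm².

66.76 mm²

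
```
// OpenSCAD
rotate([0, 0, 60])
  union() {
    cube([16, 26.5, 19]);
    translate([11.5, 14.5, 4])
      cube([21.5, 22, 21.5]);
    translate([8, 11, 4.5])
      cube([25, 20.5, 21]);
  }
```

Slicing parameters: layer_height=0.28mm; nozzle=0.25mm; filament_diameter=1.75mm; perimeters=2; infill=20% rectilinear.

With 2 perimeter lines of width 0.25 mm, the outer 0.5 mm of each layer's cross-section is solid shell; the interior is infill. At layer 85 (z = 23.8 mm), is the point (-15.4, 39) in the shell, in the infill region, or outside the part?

At z = 23.8 mm: the cube does not reach this height (z outside [0, 19]); the 21.5×22 cube at (11.5, 14.5) contributes its full rectangle; the 25×20.5 cube at (8, 11) contributes its full rectangle; Combining (union): the regions partially overlap (shared area 365.50 mm²), so overlapping operands fuse into one piece — 1 connected region; (rotated 60° about Z; rotation is an isometry so areas/perimeters/island counts are preserved). Overall, the cross-section is a single solid region. Undo the 60° rotation: the query point maps to (26.075, 32.837) in the un-rotated model frame. The nearest boundary edge runs (11.50, 36.50)→(33.00, 36.50); distance from the point to it = 3.66 mm. The point is inside the cross-section and 3.66 mm from the nearest boundary — more than the 0.5 mm shell width (2 × 0.25), so it's in the infill interior.

infill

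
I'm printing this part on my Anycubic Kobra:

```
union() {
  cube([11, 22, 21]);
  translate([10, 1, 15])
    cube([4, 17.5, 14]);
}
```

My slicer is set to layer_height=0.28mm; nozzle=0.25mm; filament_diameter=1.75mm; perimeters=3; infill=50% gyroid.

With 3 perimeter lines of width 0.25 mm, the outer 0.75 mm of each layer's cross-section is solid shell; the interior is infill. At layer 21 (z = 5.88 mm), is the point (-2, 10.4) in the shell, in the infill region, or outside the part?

outside

At z = 5.88 mm: the cube (footprint 11×22) is included at this height; the cube at (10, 1) is not intersected at this z (z outside [15, 29]); Combining (union): only the 11×22 cube is present, so the union is just that shape — 1 connected region. Overall, the cross-section is a single solid region. The nearest boundary edge runs (0.00, 22.00)→(0.00, 0.00); distance from the point to it = 2.00 mm. The point is not inside any of the regions above, so it lies outside the cross-section (2.00 mm from the nearest boundary).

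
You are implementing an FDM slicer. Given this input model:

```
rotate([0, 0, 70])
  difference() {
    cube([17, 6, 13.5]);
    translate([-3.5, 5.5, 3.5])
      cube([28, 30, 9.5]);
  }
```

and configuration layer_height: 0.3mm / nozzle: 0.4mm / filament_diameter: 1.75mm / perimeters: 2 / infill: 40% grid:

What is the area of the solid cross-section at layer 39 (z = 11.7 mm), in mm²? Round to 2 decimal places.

93.50 mm²

At z = 11.7 mm: the cube (footprint 17×6) is included at this height (area 102.00 mm²); the cube at (-3.5, 5.5) is present — its section is the full 28×30 rectangle (area 840.00 mm²); Taking the first minus the rest: starting from the 17×6 cube (102.00 mm²), the 28×30 cube at (-3.5, 5.5) partially overlaps it — only the 8.50 mm² overlap (of its 840.00 mm²) is removed, clipping the outline — area = 93.50 mm²; (rotated 70° about Z; rotation is an isometry so areas/perimeters/island counts are preserved). Overall, the cross-section is a single solid region. Net area = 93.50 mm².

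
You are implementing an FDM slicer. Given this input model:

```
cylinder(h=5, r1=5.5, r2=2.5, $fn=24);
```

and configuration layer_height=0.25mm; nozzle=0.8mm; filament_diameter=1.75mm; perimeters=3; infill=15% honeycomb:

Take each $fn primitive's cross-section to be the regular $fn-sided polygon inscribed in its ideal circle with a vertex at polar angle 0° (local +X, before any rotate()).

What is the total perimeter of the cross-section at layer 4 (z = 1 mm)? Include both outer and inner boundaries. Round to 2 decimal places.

At z = 1 mm: the cone (r1=5.5→r2=2.5) has section circumradius 4.900 here — a regular 24-gon (perimeter = 2·24·4.900·sin(180°/24) = 30.70 mm). Overall, the cross-section is a single solid region. Total boundary length (outer) = 30.70 mm.

30.70 mm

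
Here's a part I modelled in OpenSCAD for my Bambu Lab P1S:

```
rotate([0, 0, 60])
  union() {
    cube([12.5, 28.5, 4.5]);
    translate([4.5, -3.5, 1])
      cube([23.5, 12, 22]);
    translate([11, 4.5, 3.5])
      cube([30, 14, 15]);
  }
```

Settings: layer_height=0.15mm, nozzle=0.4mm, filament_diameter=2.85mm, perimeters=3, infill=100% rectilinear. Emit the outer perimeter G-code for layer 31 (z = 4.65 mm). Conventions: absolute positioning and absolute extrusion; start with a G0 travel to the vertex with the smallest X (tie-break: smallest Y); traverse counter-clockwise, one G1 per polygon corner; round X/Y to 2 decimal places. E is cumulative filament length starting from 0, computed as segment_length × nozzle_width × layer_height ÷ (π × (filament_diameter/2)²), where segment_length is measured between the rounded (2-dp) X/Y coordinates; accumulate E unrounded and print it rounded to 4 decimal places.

G0 X-10.52 Y18.78 Z4.65
G1 X-1.86 Y13.78 E0.0941
G1 X-5.11 Y8.15 E0.1552
G1 X5.28 Y2.15 E0.2680
G1 X17.03 Y22.50 E0.4890
G1 X10.10 Y26.50 E0.5643
G1 X16.60 Y37.76 E0.6866
G1 X4.48 Y44.76 E0.8182
G1 X-10.52 Y18.78 E1.1004

At z = 4.65 mm: the cube is absent (z outside [0, 4.5]); the cube at (4.5, -3.5) is present — its section is the full 23.5×12 rectangle; the cube at (11, 4.5) (footprint 30×14) is included at this height; Taking the union: the regions partially overlap (shared area 68.00 mm²), so overlapping operands fuse into one piece — 1 connected region; (rotated 60° about Z; rotation is an isometry so areas/perimeters/island counts are preserved). The outline is a single polygon with 8 vertices. Extrusion per mm of travel: 0.4 × 0.15 / (π × 1.425²) = 0.009405. Accumulating E over each segment gives final E = 1.1004.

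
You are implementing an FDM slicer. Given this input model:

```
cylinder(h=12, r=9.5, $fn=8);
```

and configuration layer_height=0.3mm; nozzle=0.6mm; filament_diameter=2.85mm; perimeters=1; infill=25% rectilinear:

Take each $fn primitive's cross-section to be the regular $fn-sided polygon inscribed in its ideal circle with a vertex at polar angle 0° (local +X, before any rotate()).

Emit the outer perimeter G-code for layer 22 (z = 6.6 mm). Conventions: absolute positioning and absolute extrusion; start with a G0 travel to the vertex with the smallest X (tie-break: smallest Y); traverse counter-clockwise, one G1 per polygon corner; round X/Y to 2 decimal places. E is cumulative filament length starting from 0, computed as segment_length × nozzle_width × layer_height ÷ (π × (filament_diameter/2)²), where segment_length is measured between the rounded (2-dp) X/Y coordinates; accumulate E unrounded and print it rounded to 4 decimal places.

At z = 6.6 mm: the cylinder: section is a regular 8-gon, circumradius r=9.5. The outline is a single polygon with 8 vertices. Extrusion per mm of travel: 0.6 × 0.3 / (π × 1.425²) = 0.028216. Accumulating E over each segment gives final E = 1.6416.

G0 X-9.50 Y0.00 Z6.60
G1 X-6.72 Y-6.72 E0.2052
G1 X0.00 Y-9.50 E0.4104
G1 X6.72 Y-6.72 E0.6156
G1 X9.50 Y0.00 E0.8208
G1 X6.72 Y6.72 E1.0260
G1 X0.00 Y9.50 E1.2312
G1 X-6.72 Y6.72 E1.4364
G1 X-9.50 Y0.00 E1.6416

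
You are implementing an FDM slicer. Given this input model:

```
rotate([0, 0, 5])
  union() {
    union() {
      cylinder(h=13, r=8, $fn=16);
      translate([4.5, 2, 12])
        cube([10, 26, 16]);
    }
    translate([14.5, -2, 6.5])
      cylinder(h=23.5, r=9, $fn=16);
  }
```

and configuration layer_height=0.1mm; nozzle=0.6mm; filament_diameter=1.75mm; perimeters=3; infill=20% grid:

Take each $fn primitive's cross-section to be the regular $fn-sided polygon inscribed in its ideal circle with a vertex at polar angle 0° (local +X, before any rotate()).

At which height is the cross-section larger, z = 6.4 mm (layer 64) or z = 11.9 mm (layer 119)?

Layer 64 (z = 6.4): the r=8 cylinder contributes a regular 16-gon of circumradius 8 (area = (16/2)·8.000²·sin(360°/16) = 195.93 mm²); the cube at (4.5, 2) is not intersected at this z (z outside [12, 28]); Taking the union: only the r=8 cylinder is present, so the union is just that shape — area = 195.93 mm²; the cylinder at (14.5, -2) is absent (z outside [6.5, 30]); Combining (union): only that combined region is present, so the union is just that shape — area = 195.93 mm²; (whole slice rotated 5° about Z — lengths, areas and connectivity unchanged). So its area = 195.93 mm². Layer 119 (z = 11.9): the cylinder: section is a regular 16-gon, circumradius r=8 (area = (16/2)·8.000²·sin(360°/16) = 195.93 mm²); the cube at (4.5, 2) does not reach this height (z outside [12, 28]); Taking the union: only the r=8 cylinder is present, so the union is just that shape — area = 195.93 mm²; the cylinder at (14.5, -2): section is a regular 16-gon, circumradius r=9 (area = (16/2)·9.000²·sin(360°/16) = 247.98 mm²); Merging all regions: the regions partially overlap — summed areas 443.91 mm² minus the doubly-counted overlap 11.80 mm² gives 432.11 mm² — area = 432.11 mm²; (rotated 5° about Z; rotation is an isometry so areas/perimeters/island counts are preserved). So its area = 432.11 mm². Layer 119 is larger (432.11 vs 195.93 mm²).

layer 119 (z = 11.9 mm)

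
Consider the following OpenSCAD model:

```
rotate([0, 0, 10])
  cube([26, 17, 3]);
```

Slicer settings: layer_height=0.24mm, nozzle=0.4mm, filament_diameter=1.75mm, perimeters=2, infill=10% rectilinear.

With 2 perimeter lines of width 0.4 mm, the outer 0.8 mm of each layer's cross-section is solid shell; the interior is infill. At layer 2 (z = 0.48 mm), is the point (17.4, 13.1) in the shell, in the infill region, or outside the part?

At z = 0.48 mm: the cube is present — its section is the full 26×17 rectangle; (whole slice rotated 10° about Z — lengths, areas and connectivity unchanged). Overall, the cross-section is a single solid region. Undo the 10° rotation: the query point maps to (19.410, 9.880) in the un-rotated model frame. The nearest boundary edge runs (26.00, 0.00)→(26.00, 17.00); distance from the point to it = 6.59 mm. The point is inside the cross-section and 6.59 mm from the nearest boundary — more than the 0.8 mm shell width (2 × 0.4), so it's in the infill interior.

infill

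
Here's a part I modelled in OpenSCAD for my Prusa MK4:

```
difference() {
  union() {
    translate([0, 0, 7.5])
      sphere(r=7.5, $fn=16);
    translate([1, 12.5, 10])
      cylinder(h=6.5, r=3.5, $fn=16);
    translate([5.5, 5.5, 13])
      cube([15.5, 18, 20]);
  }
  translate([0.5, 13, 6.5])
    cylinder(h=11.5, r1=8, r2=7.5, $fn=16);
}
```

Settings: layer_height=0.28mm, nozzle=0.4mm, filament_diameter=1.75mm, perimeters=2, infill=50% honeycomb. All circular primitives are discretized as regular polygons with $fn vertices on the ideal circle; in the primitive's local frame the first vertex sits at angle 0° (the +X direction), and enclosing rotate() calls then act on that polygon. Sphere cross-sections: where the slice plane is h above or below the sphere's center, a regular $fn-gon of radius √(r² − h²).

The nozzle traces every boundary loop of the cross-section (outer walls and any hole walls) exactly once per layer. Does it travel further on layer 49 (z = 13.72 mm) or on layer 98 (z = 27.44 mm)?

layer 49 (z = 13.72 mm)

Layer 49 (z = 13.72): the r=7.5 sphere contributes a regular 16-gon of circumradius √(7.5²−6.22²) = 4.191 (perimeter = 2·16·4.191·sin(180°/16) = 26.16 mm); the r=3.5 cylinder at (1, 12.5) contributes a regular 16-gon of circumradius 3.5 (perimeter = 2·16·3.500·sin(180°/16) = 21.85 mm); the 15.5×18 cube at (5.5, 5.5) contributes its full rectangle (perimeter 67.00 mm); Taking the union: the 3 present regions are separate (no shared area or edge), so areas and boundary lengths simply add and each stays a separate island — boundary = 115.01 mm; the cone at (0.5, 13) contributes a regular 16-gon of circumradius 7.686 (interpolated between r1=8 and r2=7.5 at t=0.628) (perimeter = 2·16·7.686·sin(180°/16) = 47.98 mm); Taking the first minus the rest: starting from that combined region, the cone at (0.5, 13) partially overlaps it — only the 58.03 mm² overlap (of its 180.86 mm²) is removed, clipping the outline — boundary = 94.75 mm. So its perimeter = 94.75 mm. Layer 98 (z = 27.44): the sphere is absent (|z−center|=19.940 > r=7.5); the cylinder at (1, 12.5) does not reach this height (z outside [10, 16.5]); the 15.5×18 cube at (5.5, 5.5) contributes its full rectangle (perimeter 67.00 mm); Taking the union: only the 15.5×18 cube at (5.5, 5.5) is present, so the union is just that shape — boundary = 67.00 mm; the cone at (0.5, 13) is not intersected at this z (z outside [6.5, 18]); Taking the first minus the rest: none of the subtracted shapes is present at this height, so the result so far is unchanged — boundary = 67.00 mm. So its perimeter = 67.00 mm. Layer 49 is larger (94.75 vs 67.00 mm).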